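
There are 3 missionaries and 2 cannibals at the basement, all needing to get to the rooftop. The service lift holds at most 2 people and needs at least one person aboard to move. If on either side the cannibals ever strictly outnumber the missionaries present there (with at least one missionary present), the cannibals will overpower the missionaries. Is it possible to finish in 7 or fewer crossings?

Yes

Yes — this plan uses 7 crossings (≤ 7):
1. 2 cannibals → the rooftop.  (the basement: 3M 0C; the rooftop: 0M 2C)
2. 1 cannibal ← the basement.  (the basement: 3M 1C; the rooftop: 0M 1C)
3. 2 missionaries → the rooftop.  (the basement: 1M 1C; the rooftop: 2M 1C)
4. 1 missionary ← the basement.  (the basement: 2M 1C; the rooftop: 1M 1C)
5. 1 missionary and 1 cannibal → the rooftop.  (the basement: 1M 0C; the rooftop: 2M 2C)
6. 1 cannibal ← the basement.  (the basement: 1M 1C; the rooftop: 2M 1C)
7. 1 missionary and 1 cannibal → the rooftop.  (the basement: 0M 0C; the rooftop: 3M 2C)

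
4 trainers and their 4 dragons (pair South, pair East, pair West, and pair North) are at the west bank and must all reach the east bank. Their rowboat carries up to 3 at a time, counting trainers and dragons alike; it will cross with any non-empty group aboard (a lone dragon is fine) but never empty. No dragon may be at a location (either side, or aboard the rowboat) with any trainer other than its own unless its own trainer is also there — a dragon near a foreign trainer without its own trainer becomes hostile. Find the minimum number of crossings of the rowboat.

9

Counting alone: each trip to the east bank takes at most 3 across and each return brings at least 1 back, so after t trips out (and t−1 returns) at most 3t − (t−1) of the 8 are across; that first reaches 8 at t = 4, so at least 7 crossings are needed.
The safety rule pushes this higher. Following every safe sequence of crossings, the most of the 8 that can be at the east bank as the rowboat arrives there on crossing 7 is 7 — never all 8.
So no plan with fewer than 9 crossings exists, and this one achieves 9:
1. dragon South and trainer South cross → the east bank.
2. trainer South crosses ← the west bank.
3. dragon East, trainer East, and trainer South cross → the east bank.
4. dragon South and trainer South cross ← the west bank.
5. trainer North, trainer South, and trainer West cross → the east bank.
6. dragon East crosses ← the west bank.
7. dragon East and dragon South cross → the east bank.
8. dragon South crosses ← the west bank.
9. dragon North, dragon South, and dragon West cross → the east bank.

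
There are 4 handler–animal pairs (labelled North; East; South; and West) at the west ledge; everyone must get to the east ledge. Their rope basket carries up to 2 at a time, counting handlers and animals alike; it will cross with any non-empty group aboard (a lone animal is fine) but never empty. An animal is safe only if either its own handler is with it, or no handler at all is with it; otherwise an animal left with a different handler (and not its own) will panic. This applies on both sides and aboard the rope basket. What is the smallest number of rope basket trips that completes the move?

impossible

Following every safe sequence of crossings from the start, the most of the 8 that can be at the east ledge as the rope basket arrives there on crossings 1, 3, 5 is 2, 3, 4 respectively; the best ever achieved is 4 of 8.
From crossing 7 on, no configuration arises that was not already reachable earlier: only 44 distinct safe configurations (who is on which side, and where the rope basket is) can ever be reached, none of them has everyone across, and every continuation just revisits them. So no valid plan exists.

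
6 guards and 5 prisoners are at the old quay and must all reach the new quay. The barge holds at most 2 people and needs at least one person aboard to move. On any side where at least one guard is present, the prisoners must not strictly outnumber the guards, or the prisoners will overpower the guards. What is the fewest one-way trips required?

19

Counting alone: each trip to the new quay takes at most 2 across and each return brings at least 1 back, so after t trips out (and t−1 returns) at most 2t − (t−1) of the 11 are across; that first reaches 11 at t = 10, so at least 19 crossings are needed.
The plan below uses exactly 19 crossings, so it is optimal:
1. 2 prisoners → the new quay.  (the old quay: 6G 3P; the new quay: 0G 2P)
2. 1 prisoner ← the old quay.  (the old quay: 6G 4P; the new quay: 0G 1P)
3. 2 prisoners → the new quay.  (the old quay: 6G 2P; the new quay: 0G 3P)
4. 1 prisoner ← the old quay.  (the old quay: 6G 3P; the new quay: 0G 2P)
5. 2 guards → the new quay.  (the old quay: 4G 3P; the new quay: 2G 2P)
6. 1 prisoner ← the old quay.  (the old quay: 4G 4P; the new quay: 2G 1P)
7. 1 guard and 1 prisoner → the new quay.  (the old quay: 3G 3P; the new quay: 3G 2P)
8. 1 guard ← the old quay.  (the old quay: 4G 3P; the new quay: 2G 2P)
9. 1 guard and 1 prisoner → the new quay.  (the old quay: 3G 2P; the new quay: 3G 3P)
10. 1 prisoner ← the old quay.  (the old quay: 3G 3P; the new quay: 3G 2P)
11. 1 guard and 1 prisoner → the new quay.  (the old quay: 2G 2P; the new quay: 4G 3P)
12. 1 guard ← the old quay.  (the old quay: 3G 2P; the new quay: 3G 3P)
13. 1 guard and 1 prisoner → the new quay.  (the old quay: 2G 1P; the new quay: 4G 4P)
14. 1 prisoner ← the old quay.  (the old quay: 2G 2P; the new quay: 4G 3P)
15. 1 guard and 1 prisoner → the new quay.  (the old quay: 1G 1P; the new quay: 5G 4P)
16. 1 guard ← the old quay.  (the old quay: 2G 1P; the new quay: 4G 4P)
17. 1 guard and 1 prisoner → the new quay.  (the old quay: 1G 0P; the new quay: 5G 5P)
18. 1 prisoner ← the old quay.  (the old quay: 1G 1P; the new quay: 5G 4P)
19. 1 guard and 1 prisoner → the new quay.  (the old quay: 0G 0P; the new quay: 6G 5P)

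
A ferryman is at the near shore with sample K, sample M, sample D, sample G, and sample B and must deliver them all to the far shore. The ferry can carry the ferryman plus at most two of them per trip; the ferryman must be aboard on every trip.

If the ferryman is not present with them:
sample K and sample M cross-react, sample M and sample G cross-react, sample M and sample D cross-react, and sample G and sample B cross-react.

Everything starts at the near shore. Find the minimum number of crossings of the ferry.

5

Counting alone: the ferryman can take at most 2 across per trip to the far shore, so moving all 5 needs at least 3 loaded trips out, with a return between consecutive ones — at least 5 crossings.
The plan below uses exactly 5 crossings, so it is optimal:
1. Ferryman goes to the far shore with sample G and sample M.
2. Ferryman goes back to the near shore with sample M.
3. Ferryman goes to the far shore with sample D and sample K.
4. Ferryman goes back to the near shore alone.
5. Ferryman goes to the far shore with sample B and sample M.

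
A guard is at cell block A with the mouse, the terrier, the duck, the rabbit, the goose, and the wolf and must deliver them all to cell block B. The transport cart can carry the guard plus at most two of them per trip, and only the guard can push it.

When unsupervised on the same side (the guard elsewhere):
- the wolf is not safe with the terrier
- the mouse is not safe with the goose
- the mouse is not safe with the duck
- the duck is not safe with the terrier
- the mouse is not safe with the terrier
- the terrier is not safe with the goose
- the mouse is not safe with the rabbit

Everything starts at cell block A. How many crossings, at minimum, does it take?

9

Counting alone: the guard can take at most 2 across per trip to cell block B, so moving all 6 needs at least 3 loaded trips out, with a return between consecutive ones — at least 5 crossings.
The safety rule pushes this higher. Following every safe sequence of crossings, the most of the 6 that can be at cell block B as the transport cart arrives there on crossings 5, 7 is 4, 5 respectively — never all 6.
So no plan with fewer than 9 crossings exists, and this one achieves 9:
1. Guard goes to cell block B with the mouse and the terrier.
2. Guard goes back to cell block A with the mouse.
3. Guard goes to cell block B with the mouse and the rabbit.
4. Guard goes back to cell block A with the mouse.
5. Guard goes to cell block B with the duck and the goose.
6. Guard goes back to cell block A with the terrier.
7. Guard goes to cell block B with the mouse and the wolf.
8. Guard goes back to cell block A with the mouse.
9. Guard goes to cell block B with the mouse and the terrier.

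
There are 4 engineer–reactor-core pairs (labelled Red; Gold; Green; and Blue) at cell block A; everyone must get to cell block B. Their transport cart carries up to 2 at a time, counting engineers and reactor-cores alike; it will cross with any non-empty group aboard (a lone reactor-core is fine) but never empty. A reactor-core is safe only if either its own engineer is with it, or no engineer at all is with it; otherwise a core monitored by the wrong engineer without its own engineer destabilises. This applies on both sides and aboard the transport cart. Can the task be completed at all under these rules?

Following every safe sequence of crossings from the start, the most of the 8 that can be at cell block B as the transport cart arrives there on crossings 1, 3, 5 is 2, 3, 4 respectively; the best ever achieved is 4 of 8.
From crossing 7 on, no configuration arises that was not already reachable earlier: only 44 distinct safe configurations (who is on which side, and where the transport cart is) can ever be reached, none of them has everyone across, and every continuation just revisits them. So no valid plan exists.

No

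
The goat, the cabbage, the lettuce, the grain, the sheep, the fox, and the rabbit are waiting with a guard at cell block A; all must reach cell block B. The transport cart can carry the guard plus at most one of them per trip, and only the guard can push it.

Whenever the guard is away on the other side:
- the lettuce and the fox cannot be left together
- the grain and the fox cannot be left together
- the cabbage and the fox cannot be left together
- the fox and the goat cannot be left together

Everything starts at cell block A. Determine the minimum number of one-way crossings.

impossible

Following every safe sequence of crossings from the start, the most of the 7 that can be at cell block B as the transport cart arrives there on crossings 1, 3, 5, 7 is 1, 2, 3, 4 respectively; the best ever achieved is 4 of 7.
From crossing 9 on, no configuration arises that was not already reachable earlier: only 44 distinct safe configurations (who is on which side, and where the transport cart is) can ever be reached, none of them has everyone across, and every continuation just revisits them. So no valid plan exists.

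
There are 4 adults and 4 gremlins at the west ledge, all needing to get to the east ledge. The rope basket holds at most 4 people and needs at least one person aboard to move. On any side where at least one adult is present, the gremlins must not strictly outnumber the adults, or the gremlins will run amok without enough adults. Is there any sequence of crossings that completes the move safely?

1. 2 gremlins → the east ledge.  (the west ledge: 4A 2G; the east ledge: 0A 2G)
2. 1 gremlin ← the west ledge.  (the west ledge: 4A 3G; the east ledge: 0A 1G)
3. 4 adults → the east ledge.  (the west ledge: 0A 3G; the east ledge: 4A 1G)
4. 1 gremlin ← the west ledge.  (the west ledge: 0A 4G; the east ledge: 4A 0G)
5. 4 gremlins → the east ledge.  (the west ledge: 0A 0G; the east ledge: 4A 4G)

Yes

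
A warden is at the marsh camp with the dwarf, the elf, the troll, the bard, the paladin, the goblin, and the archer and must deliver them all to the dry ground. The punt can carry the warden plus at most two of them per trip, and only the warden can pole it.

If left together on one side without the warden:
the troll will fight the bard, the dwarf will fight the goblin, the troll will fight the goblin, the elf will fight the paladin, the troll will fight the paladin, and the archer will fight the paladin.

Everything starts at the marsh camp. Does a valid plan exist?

No

Whatever the first load, the items left behind include a forbidden pair without the warden. No opening move is safe, so no plan exists.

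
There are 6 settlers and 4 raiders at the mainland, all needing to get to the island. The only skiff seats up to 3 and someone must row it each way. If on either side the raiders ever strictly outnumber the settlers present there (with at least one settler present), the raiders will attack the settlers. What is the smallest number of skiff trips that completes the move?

Counting alone: each trip to the island takes at most 3 across and each return brings at least 1 back, so after t trips out (and t−1 returns) at most 3t − (t−1) of the 10 are across; that first reaches 10 at t = 5, so at least 9 crossings are needed.
The plan below uses exactly 9 crossings, so it is optimal:
1. 2 raiders → the island.  (the mainland: 6S 2R; the island: 0S 2R)
2. 1 raider ← the mainland.  (the mainland: 6S 3R; the island: 0S 1R)
3. 3 raiders → the island.  (the mainland: 6S 0R; the island: 0S 4R)
4. 1 raider ← the mainland.  (the mainland: 6S 1R; the island: 0S 3R)
5. 3 settlers → the island.  (the mainland: 3S 1R; the island: 3S 3R)
6. 1 raider ← the mainland.  (the mainland: 3S 2R; the island: 3S 2R)
7. 1 settler and 2 raiders → the island.  (the mainland: 2S 0R; the island: 4S 4R)
8. 1 raider ← the mainland.  (the mainland: 2S 1R; the island: 4S 3R)
9. 2 settlers and 1 raider → the island.  (the mainland: 0S 0R; the island: 6S 4R)

9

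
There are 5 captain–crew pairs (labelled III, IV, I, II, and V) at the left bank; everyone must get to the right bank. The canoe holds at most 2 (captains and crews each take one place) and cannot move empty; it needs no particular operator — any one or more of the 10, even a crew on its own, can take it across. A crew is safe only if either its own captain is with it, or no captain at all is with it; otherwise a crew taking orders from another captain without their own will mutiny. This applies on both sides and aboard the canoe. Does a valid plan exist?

No

Following every safe sequence of crossings from the start, the most of the 10 that can be at the right bank as the canoe arrives there on crossings 1, 3, 5, 7 is 2, 3, 4, 5 respectively; the best ever achieved is 5 of 10.
From crossing 9 on, no configuration arises that was not already reachable earlier: only 82 distinct safe configurations (who is on which side, and where the canoe is) can ever be reached, none of them has everyone across, and every continuation just revisits them. So no valid plan exists.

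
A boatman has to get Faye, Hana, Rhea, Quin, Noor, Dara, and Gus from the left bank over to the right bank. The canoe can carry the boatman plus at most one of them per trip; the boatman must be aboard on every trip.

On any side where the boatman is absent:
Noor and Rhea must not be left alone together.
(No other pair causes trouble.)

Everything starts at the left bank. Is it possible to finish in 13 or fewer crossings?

Yes — this plan uses 13 crossings (≤ 13):
1. Boatman goes to the right bank with Rhea.  [the left bank: Dara, Faye, Gus, Hana, Noor, Quin | the right bank: Rhea]
2. Boatman goes back to the left bank alone.  [the left bank: Dara, Faye, Gus, Hana, Noor, Quin | the right bank: Rhea]
3. Boatman goes to the right bank with Faye.  [the left bank: Dara, Gus, Hana, Noor, Quin | the right bank: Faye, Rhea]
4. Boatman goes back to the left bank alone.  [the left bank: Dara, Gus, Hana, Noor, Quin | the right bank: Faye, Rhea]
5. Boatman goes to the right bank with Hana.  [the left bank: Dara, Gus, Noor, Quin | the right bank: Faye, Hana, Rhea]
6. Boatman goes back to the left bank alone.  [the left bank: Dara, Gus, Noor, Quin | the right bank: Faye, Hana, Rhea]
7. Boatman goes to the right bank with Quin.  [the left bank: Dara, Gus, Noor | the right bank: Faye, Hana, Quin, Rhea]
8. Boatman goes back to the left bank alone.  [the left bank: Dara, Gus, Noor | the right bank: Faye, Hana, Quin, Rhea]
9. Boatman goes to the right bank with Dara.  [the left bank: Gus, Noor | the right bank: Dara, Faye, Hana, Quin, Rhea]
10. Boatman goes back to the left bank alone.  [the left bank: Gus, Noor | the right bank: Dara, Faye, Hana, Quin, Rhea]
11. Boatman goes to the right bank with Gus.  [the left bank: Noor | the right bank: Dara, Faye, Gus, Hana, Quin, Rhea]
12. Boatman goes back to the left bank alone.  [the left bank: Noor | the right bank: Dara, Faye, Gus, Hana, Quin, Rhea]
13. Boatman goes to the right bank with Noor.  [the left bank: — | the right bank: Dara, Faye, Gus, Hana, Noor, Quin, Rhea]

Yes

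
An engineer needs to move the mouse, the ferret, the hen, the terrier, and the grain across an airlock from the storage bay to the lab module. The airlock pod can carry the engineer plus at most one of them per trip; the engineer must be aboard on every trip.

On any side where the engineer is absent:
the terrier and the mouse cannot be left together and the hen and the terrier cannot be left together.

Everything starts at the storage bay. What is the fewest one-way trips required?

Counting alone: the engineer can take at most 1 across per trip to the lab module, so moving all 5 needs at least 5 loaded trips out, with a return between consecutive ones — at least 9 crossings.
The safety rule pushes this higher. Following every safe sequence of crossings, the most of the 5 that can be at the lab module as the airlock pod arrives there on crossing 9 is 4 — never all 5.
So no plan with fewer than 11 crossings exists, and this one achieves 11:
1. Engineer goes to the lab module with the terrier.  [the storage bay: the ferret, the grain, the hen, the mouse | the lab module: the terrier]
2. Engineer goes back to the storage bay alone.  [the storage bay: the ferret, the grain, the hen, the mouse | the lab module: the terrier]
3. Engineer goes to the lab module with the mouse.  [the storage bay: the ferret, the grain, the hen | the lab module: the mouse, the terrier]
4. Engineer goes back to the storage bay with the terrier.  [the storage bay: the ferret, the grain, the hen, the terrier | the lab module: the mouse]
5. Engineer goes to the lab module with the hen.  [the storage bay: the ferret, the grain, the terrier | the lab module: the hen, the mouse]
6. Engineer goes back to the storage bay alone.  [the storage bay: the ferret, the grain, the terrier | the lab module: the hen, the mouse]
7. Engineer goes to the lab module with the ferret.  [the storage bay: the grain, the terrier | the lab module: the ferret, the hen, the mouse]
8. Engineer goes back to the storage bay alone.  [the storage bay: the grain, the terrier | the lab module: the ferret, the hen, the mouse]
9. Engineer goes to the lab module with the grain.  [the storage bay: the terrier | the lab module: the ferret, the grain, the hen, the mouse]
10. Engineer goes back to the storage bay alone.  [the storage bay: the terrier | the lab module: the ferret, the grain, the hen, the mouse]
11. Engineer goes to the lab module with the terrier.  [the storage bay: — | the lab module: the ferret, the grain, the hen, the mouse, the terrier]

11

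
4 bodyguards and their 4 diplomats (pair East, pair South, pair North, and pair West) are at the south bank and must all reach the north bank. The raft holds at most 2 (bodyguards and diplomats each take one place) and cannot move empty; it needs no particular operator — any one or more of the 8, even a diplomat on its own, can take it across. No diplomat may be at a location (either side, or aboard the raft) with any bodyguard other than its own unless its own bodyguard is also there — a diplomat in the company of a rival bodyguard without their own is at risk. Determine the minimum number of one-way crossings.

impossible

Following every safe sequence of crossings from the start, the most of the 8 that can be at the north bank as the raft arrives there on crossings 1, 3, 5 is 2, 3, 4 respectively; the best ever achieved is 4 of 8.
From crossing 7 on, no configuration arises that was not already reachable earlier: only 44 distinct safe configurations (who is on which side, and where the raft is) can ever be reached, none of them has everyone across, and every continuation just revisits them. So no valid plan exists.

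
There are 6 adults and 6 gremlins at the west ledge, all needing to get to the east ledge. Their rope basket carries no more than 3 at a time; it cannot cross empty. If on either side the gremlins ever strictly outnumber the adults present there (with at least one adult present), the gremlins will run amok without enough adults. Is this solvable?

No

Following every safe sequence of crossings from the start, the most of the 12 that can be at the east ledge as the rope basket arrives there on crossings 1, 3, 5 is 3, 5, 6 respectively; the best ever achieved is 6 of 12.
From crossing 7 on, no configuration arises that was not already reachable earlier: only 17 distinct safe configurations (who is on which side, and where the rope basket is) can ever be reached, none of them has everyone across, and every continuation just revisits them. They are: 0 adults + 0 gremlins across (rope basket back at the start); 0 adults + 1 gremlin across (rope basket there); 0 adults + 1 gremlin across (rope basket back at the start); 0 adults + 2 gremlins across (rope basket there); 0 adults + 2 gremlins across (rope basket back at the start); 0 adults + 3 gremlins across (rope basket there); 0 adults + 3 gremlins across (rope basket back at the start); 0 adults + 4 gremlins across (rope basket there); 0 adults + 4 gremlins across (rope basket back at the start); 0 adults + 5 gremlins across (rope basket there); 0 adults + 5 gremlins across (rope basket back at the start); 0 adults + 6 gremlins across (rope basket there); 1 adult + 1 gremlin across (rope basket there); 1 adult + 1 gremlin across (rope basket back at the start); 2 adults + 2 gremlins across (rope basket there); 2 adults + 2 gremlins across (rope basket back at the start); 3 adults + 3 gremlins across (rope basket there). So no valid plan exists.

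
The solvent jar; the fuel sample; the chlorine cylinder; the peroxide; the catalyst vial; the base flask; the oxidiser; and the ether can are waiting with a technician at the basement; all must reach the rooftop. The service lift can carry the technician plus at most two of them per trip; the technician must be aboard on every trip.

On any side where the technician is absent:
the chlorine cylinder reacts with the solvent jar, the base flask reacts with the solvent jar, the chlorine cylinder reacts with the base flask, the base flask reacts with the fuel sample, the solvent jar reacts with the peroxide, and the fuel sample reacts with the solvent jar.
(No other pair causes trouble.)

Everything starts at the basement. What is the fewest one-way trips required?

13

Counting alone: the technician can take at most 2 across per trip to the rooftop, so moving all 8 needs at least 4 loaded trips out, with a return between consecutive ones — at least 7 crossings.
The safety rule pushes this higher. Following every safe sequence of crossings, the most of the 8 that can be at the rooftop as the service lift arrives there on crossings 7, 9, 11 is 5, 6, 7 respectively — never all 8.
So no plan with fewer than 13 crossings exists, and this one achieves 13:
1. Technician goes to the rooftop with the base flask and the solvent jar.  [the basement: the catalyst vial, the chlorine cylinder, the ether can, the fuel sample, the oxidiser, the peroxide | the rooftop: the base flask, the solvent jar]
2. Technician goes back to the basement with the solvent jar.  [the basement: the catalyst vial, the chlorine cylinder, the ether can, the fuel sample, the oxidiser, the peroxide, the solvent jar | the rooftop: the base flask]
3. Technician goes to the rooftop with the peroxide and the solvent jar.  [the basement: the catalyst vial, the chlorine cylinder, the ether can, the fuel sample, the oxidiser | the rooftop: the base flask, the peroxide, the solvent jar]
4. Technician goes back to the basement with the solvent jar.  [the basement: the catalyst vial, the chlorine cylinder, the ether can, the fuel sample, the oxidiser, the solvent jar | the rooftop: the base flask, the peroxide]
5. Technician goes to the rooftop with the catalyst vial and the solvent jar.  [the basement: the chlorine cylinder, the ether can, the fuel sample, the oxidiser | the rooftop: the base flask, the catalyst vial, the peroxide, the solvent jar]
6. Technician goes back to the basement with the solvent jar.  [the basement: the chlorine cylinder, the ether can, the fuel sample, the oxidiser, the solvent jar | the rooftop: the base flask, the catalyst vial, the peroxide]
7. Technician goes to the rooftop with the oxidiser and the solvent jar.  [the basement: the chlorine cylinder, the ether can, the fuel sample | the rooftop: the base flask, the catalyst vial, the oxidiser, the peroxide, the solvent jar]
8. Technician goes back to the basement with the solvent jar.  [the basement: the chlorine cylinder, the ether can, the fuel sample, the solvent jar | the rooftop: the base flask, the catalyst vial, the oxidiser, the peroxide]
9. Technician goes to the rooftop with the ether can and the solvent jar.  [the basement: the chlorine cylinder, the fuel sample | the rooftop: the base flask, the catalyst vial, the ether can, the oxidiser, the peroxide, the solvent jar]
10. Technician goes back to the basement with the solvent jar.  [the basement: the chlorine cylinder, the fuel sample, the solvent jar | the rooftop: the base flask, the catalyst vial, the ether can, the oxidiser, the peroxide]
11. Technician goes to the rooftop with the chlorine cylinder and the fuel sample.  [the basement: the solvent jar | the rooftop: the base flask, the catalyst vial, the chlorine cylinder, the ether can, the fuel sample, the oxidiser, the peroxide]
12. Technician goes back to the basement with the base flask.  [the basement: the base flask, the solvent jar | the rooftop: the catalyst vial, the chlorine cylinder, the ether can, the fuel sample, the oxidiser, the peroxide]
13. Technician goes to the rooftop with the base flask and the solvent jar.  [the basement: — | the rooftop: the base flask, the catalyst vial, the chlorine cylinder, the ether can, the fuel sample, the oxidiser, the peroxide, the solvent jar]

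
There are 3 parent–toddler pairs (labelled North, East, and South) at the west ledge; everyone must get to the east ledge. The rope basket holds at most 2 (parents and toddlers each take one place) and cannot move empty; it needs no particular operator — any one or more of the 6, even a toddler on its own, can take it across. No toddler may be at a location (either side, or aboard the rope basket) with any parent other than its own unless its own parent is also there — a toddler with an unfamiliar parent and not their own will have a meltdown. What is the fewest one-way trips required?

11

Counting alone: each trip to the east ledge takes at most 2 across and each return brings at least 1 back, so after t trips out (and t−1 returns) at most 2t − (t−1) of the 6 are across; that first reaches 6 at t = 5, so at least 9 crossings are needed.
The safety rule pushes this higher. Following every safe sequence of crossings, the most of the 6 that can be at the east ledge as the rope basket arrives there on crossing 9 is 5 — never all 6.
So no plan with fewer than 11 crossings exists, and this one achieves 11:
1. parent North and toddler North cross → the east ledge.
2. parent North crosses ← the west ledge.
3. toddler East and toddler South cross → the east ledge.
4. toddler North crosses ← the west ledge.
5. parent East and parent South cross → the east ledge.
6. parent East and toddler East cross ← the west ledge.
7. parent East and parent North cross → the east ledge.
8. toddler South crosses ← the west ledge.
9. toddler East and toddler North cross → the east ledge.
10. parent South crosses ← the west ledge.
11. parent South and toddler South cross → the east ledge.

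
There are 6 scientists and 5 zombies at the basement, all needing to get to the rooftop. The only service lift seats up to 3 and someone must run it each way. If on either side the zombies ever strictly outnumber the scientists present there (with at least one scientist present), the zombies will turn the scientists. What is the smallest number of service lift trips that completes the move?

Counting alone: each trip to the rooftop takes at most 3 across and each return brings at least 1 back, so after t trips out (and t−1 returns) at most 3t − (t−1) of the 11 are across; that first reaches 11 at t = 5, so at least 9 crossings are needed.
The plan below uses exactly 9 crossings, so it is optimal:
1. 3 zombies → the rooftop.  (the basement: 6S 2Z; the rooftop: 0S 3Z)
2. 1 zombie ← the basement.  (the basement: 6S 3Z; the rooftop: 0S 2Z)
3. 3 scientists → the rooftop.  (the basement: 3S 3Z; the rooftop: 3S 2Z)
4. 1 scientist ← the basement.  (the basement: 4S 3Z; the rooftop: 2S 2Z)
5. 2 scientists and 1 zombie → the rooftop.  (the basement: 2S 2Z; the rooftop: 4S 3Z)
6. 1 scientist ← the basement.  (the basement: 3S 2Z; the rooftop: 3S 3Z)
7. 2 scientists and 1 zombie → the rooftop.  (the basement: 1S 1Z; the rooftop: 5S 4Z)
8. 1 scientist ← the basement.  (the basement: 2S 1Z; the rooftop: 4S 4Z)
9. 2 scientists and 1 zombie → the rooftop.  (the basement: 0S 0Z; the rooftop: 6S 5Z)

9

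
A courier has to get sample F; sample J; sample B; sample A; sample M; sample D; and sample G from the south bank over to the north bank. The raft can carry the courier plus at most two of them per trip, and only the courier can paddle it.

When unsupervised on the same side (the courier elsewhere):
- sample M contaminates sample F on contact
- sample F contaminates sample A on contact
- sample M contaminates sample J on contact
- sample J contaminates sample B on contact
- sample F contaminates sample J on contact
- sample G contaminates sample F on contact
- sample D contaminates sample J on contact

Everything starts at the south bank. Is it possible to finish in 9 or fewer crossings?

No

Counting alone: the courier can take at most 2 across per trip to the north bank, so moving all 7 needs at least 4 loaded trips out, with a return between consecutive ones — at least 7 crossings.
The safety rule pushes this higher. Following every safe sequence of crossings, the most of the 7 that can be at the north bank as the raft arrives there on crossings 7, 9 is 5, 6 respectively — never all 7.
So the move cannot be finished within 9 crossings. (The shortest complete plan takes 11:)
1. Courier goes to the north bank with sample F and sample J.  [the south bank: sample A, sample B, sample D, sample G, sample M | the north bank: sample F, sample J]
2. Courier goes back to the south bank with sample F.  [the south bank: sample A, sample B, sample D, sample F, sample G, sample M | the north bank: sample J]
3. Courier goes to the north bank with sample B and sample F.  [the south bank: sample A, sample D, sample G, sample M | the north bank: sample B, sample F, sample J]
4. Courier goes back to the south bank with sample J.  [the south bank: sample A, sample D, sample G, sample J, sample M | the north bank: sample B, sample F]
5. Courier goes to the north bank with sample D and sample J.  [the south bank: sample A, sample G, sample M | the north bank: sample B, sample D, sample F, sample J]
6. Courier goes back to the south bank with sample J.  [the south bank: sample A, sample G, sample J, sample M | the north bank: sample B, sample D, sample F]
7. Courier goes to the north bank with sample A and sample M.  [the south bank: sample G, sample J | the north bank: sample A, sample B, sample D, sample F, sample M]
8. Courier goes back to the south bank with sample F.  [the south bank: sample F, sample G, sample J | the north bank: sample A, sample B, sample D, sample M]
9. Courier goes to the north bank with sample F and sample G.  [the south bank: sample J | the north bank: sample A, sample B, sample D, sample F, sample G, sample M]
10. Courier goes back to the south bank with sample F.  [the south bank: sample F, sample J | the north bank: sample A, sample B, sample D, sample G, sample M]
11. Courier goes to the north bank with sample F and sample J.  [the south bank: — | the north bank: sample A, sample B, sample D, sample F, sample G, sample J, sample M]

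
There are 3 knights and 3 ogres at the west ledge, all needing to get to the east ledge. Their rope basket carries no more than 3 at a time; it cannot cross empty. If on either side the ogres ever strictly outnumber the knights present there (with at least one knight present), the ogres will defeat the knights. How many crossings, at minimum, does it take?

Counting alone: each trip to the east ledge takes at most 3 across and each return brings at least 1 back, so after t trips out (and t−1 returns) at most 3t − (t−1) of the 6 are across; that first reaches 6 at t = 3, so at least 5 crossings are needed.
The plan below uses exactly 5 crossings, so it is optimal:
1. 2 ogres → the east ledge.  (the west ledge: 3K 1O; the east ledge: 0K 2O)
2. 1 ogre ← the west ledge.  (the west ledge: 3K 2O; the east ledge: 0K 1O)
3. 3 knights → the east ledge.  (the west ledge: 0K 2O; the east ledge: 3K 1O)
4. 1 ogre ← the west ledge.  (the west ledge: 0K 3O; the east ledge: 3K 0O)
5. 3 ogres → the east ledge.  (the west ledge: 0K 0O; the east ledge: 3K 3O)

5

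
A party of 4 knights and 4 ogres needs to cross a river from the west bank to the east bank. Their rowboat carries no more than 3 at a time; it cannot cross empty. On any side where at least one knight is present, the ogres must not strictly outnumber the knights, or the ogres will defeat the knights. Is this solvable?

Yes

1. 2 ogres → the east bank.  (the west bank: 4K 2O; the east bank: 0K 2O)
2. 1 ogre ← the west bank.  (the west bank: 4K 3O; the east bank: 0K 1O)
3. 3 ogres → the east bank.  (the west bank: 4K 0O; the east bank: 0K 4O)
4. 1 ogre ← the west bank.  (the west bank: 4K 1O; the east bank: 0K 3O)
5. 3 knights → the east bank.  (the west bank: 1K 1O; the east bank: 3K 3O)
6. 1 knight and 1 ogre ← the west bank.  (the west bank: 2K 2O; the east bank: 2K 2O)
7. 2 knights → the east bank.  (the west bank: 0K 2O; the east bank: 4K 2O)
8. 1 ogre ← the west bank.  (the west bank: 0K 3O; the east bank: 4K 1O)
9. 3 ogres → the east bank.  (the west bank: 0K 0O; the east bank: 4K 4O)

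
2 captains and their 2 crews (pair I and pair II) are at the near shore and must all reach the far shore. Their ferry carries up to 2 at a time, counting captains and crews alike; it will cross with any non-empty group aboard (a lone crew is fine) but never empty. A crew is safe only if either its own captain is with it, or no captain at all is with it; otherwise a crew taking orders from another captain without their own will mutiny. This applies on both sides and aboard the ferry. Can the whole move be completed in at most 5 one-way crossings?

Yes

Yes — this plan uses 5 crossings (≤ 5):
1. captain I and crew I cross → the far shore.
2. captain I crosses ← the near shore.
3. captain I and captain II cross → the far shore.
4. captain II crosses ← the near shore.
5. captain II and crew II cross → the far shore.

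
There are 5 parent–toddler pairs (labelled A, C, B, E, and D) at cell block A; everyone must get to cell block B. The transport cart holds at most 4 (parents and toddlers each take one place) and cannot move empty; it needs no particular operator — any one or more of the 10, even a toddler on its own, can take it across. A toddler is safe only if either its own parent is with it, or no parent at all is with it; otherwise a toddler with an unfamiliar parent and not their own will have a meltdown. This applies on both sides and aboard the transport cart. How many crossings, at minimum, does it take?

7

Counting alone: each trip to cell block B takes at most 4 across and each return brings at least 1 back, so after t trips out (and t−1 returns) at most 4t − (t−1) of the 10 are across; that first reaches 10 at t = 3, so at least 5 crossings are needed.
The safety rule pushes this higher. Following every safe sequence of crossings, the most of the 10 that can be at cell block B as the transport cart arrives there on crossing 5 is 9 — never all 10.
So no plan with fewer than 7 crossings exists, and this one achieves 7:
1. parent A and toddler A cross → cell block B.
2. parent A crosses ← cell block A.
3. toddler B, toddler C, toddler D, and toddler E cross → cell block B.
4. toddler A crosses ← cell block A.
5. parent B, parent C, parent D, and parent E cross → cell block B.
6. parent C and toddler C cross ← cell block A.
7. parent A, parent C, toddler A, and toddler C cross → cell block B.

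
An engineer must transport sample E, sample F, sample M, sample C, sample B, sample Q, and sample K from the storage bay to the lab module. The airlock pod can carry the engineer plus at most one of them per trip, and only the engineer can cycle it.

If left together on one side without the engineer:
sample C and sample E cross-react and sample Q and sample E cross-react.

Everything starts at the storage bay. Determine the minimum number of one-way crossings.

15

Counting alone: the engineer can take at most 1 across per trip to the lab module, so moving all 7 needs at least 7 loaded trips out, with a return between consecutive ones — at least 13 crossings.
The safety rule pushes this higher. Following every safe sequence of crossings, the most of the 7 that can be at the lab module as the airlock pod arrives there on crossing 13 is 6 — never all 7.
So no plan with fewer than 15 crossings exists, and this one achieves 15:
1. Engineer goes to the lab module with sample E.  [the storage bay: sample B, sample C, sample F, sample K, sample M, sample Q | the lab module: sample E]
2. Engineer goes back to the storage bay alone.  [the storage bay: sample B, sample C, sample F, sample K, sample M, sample Q | the lab module: sample E]
3. Engineer goes to the lab module with sample F.  [the storage bay: sample B, sample C, sample K, sample M, sample Q | the lab module: sample E, sample F]
4. Engineer goes back to the storage bay alone.  [the storage bay: sample B, sample C, sample K, sample M, sample Q | the lab module: sample E, sample F]
5. Engineer goes to the lab module with sample M.  [the storage bay: sample B, sample C, sample K, sample Q | the lab module: sample E, sample F, sample M]
6. Engineer goes back to the storage bay alone.  [the storage bay: sample B, sample C, sample K, sample Q | the lab module: sample E, sample F, sample M]
7. Engineer goes to the lab module with sample C.  [the storage bay: sample B, sample K, sample Q | the lab module: sample C, sample E, sample F, sample M]
8. Engineer goes back to the storage bay with sample E.  [the storage bay: sample B, sample E, sample K, sample Q | the lab module: sample C, sample F, sample M]
9. Engineer goes to the lab module with sample Q.  [the storage bay: sample B, sample E, sample K | the lab module: sample C, sample F, sample M, sample Q]
10. Engineer goes back to the storage bay alone.  [the storage bay: sample B, sample E, sample K | the lab module: sample C, sample F, sample M, sample Q]
11. Engineer goes to the lab module with sample B.  [the storage bay: sample E, sample K | the lab module: sample B, sample C, sample F, sample M, sample Q]
12. Engineer goes back to the storage bay alone.  [the storage bay: sample E, sample K | the lab module: sample B, sample C, sample F, sample M, sample Q]
13. Engineer goes to the lab module with sample K.  [the storage bay: sample E | the lab module: sample B, sample C, sample F, sample K, sample M, sample Q]
14. Engineer goes back to the storage bay alone.  [the storage bay: sample E | the lab module: sample B, sample C, sample F, sample K, sample M, sample Q]
15. Engineer goes to the lab module with sample E.  [the storage bay: — | the lab module: sample B, sample C, sample E, sample F, sample K, sample M, sample Q]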